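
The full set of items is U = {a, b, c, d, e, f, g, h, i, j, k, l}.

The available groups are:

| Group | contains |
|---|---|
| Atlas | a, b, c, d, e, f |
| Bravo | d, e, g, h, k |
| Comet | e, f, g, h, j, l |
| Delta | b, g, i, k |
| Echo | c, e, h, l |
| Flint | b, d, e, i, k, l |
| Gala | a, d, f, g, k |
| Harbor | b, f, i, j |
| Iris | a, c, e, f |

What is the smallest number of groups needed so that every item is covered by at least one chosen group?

Comet and Flint and Iris together: Comet ∪ Flint ∪ Iris = {a, b, c, d, e, f, g, h, i, j, k, l} — every item is covered.
No 2 of the 9 groups cover everything (all 36 combinations miss at least one item), so 3 is optimal.

3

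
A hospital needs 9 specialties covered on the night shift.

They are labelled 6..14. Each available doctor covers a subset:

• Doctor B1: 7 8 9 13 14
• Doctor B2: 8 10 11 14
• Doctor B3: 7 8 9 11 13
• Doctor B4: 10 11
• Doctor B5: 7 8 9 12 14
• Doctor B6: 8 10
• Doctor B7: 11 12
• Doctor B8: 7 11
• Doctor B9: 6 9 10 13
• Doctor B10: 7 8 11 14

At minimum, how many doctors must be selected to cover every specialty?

B2 and B5 and B9 together: B2 ∪ B5 ∪ B9 = {6, 7, 8, 9, 10, 11, 12, 13, 14} — every specialty is covered.
Only B9 contains 6, so B9 is forced; the remaining 5 specialties need at least 2 more doctors (each remaining doctor adds at most 4) — so at least 3 doctors are needed, and 3 is optimal.

3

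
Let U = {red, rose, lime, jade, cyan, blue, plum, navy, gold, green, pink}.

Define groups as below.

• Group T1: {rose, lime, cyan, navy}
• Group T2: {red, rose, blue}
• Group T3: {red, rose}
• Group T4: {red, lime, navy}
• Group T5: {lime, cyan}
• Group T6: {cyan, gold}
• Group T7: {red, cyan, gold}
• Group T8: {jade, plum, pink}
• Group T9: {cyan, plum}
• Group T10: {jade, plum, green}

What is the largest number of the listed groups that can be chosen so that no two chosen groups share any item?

T3, T5, T10 are pairwise disjoint (T3={red,rose}; T5={lime,cyan}; T10={jade,plum,green}).
Every remaining group overlaps one of these, and no 4 of the listed groups are pairwise disjoint, so 3 is the maximum.

3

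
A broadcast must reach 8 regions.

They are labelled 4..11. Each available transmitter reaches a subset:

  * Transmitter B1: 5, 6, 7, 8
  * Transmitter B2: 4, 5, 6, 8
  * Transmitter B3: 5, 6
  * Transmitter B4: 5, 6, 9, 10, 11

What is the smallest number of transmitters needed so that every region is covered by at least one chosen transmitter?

B1 and B2 and B4 together: B1 ∪ B2 ∪ B4 = {4, 5, 6, 7, 8, 9, 10, 11} — every region is covered.
Only B2 contains 4, so B2 is forced; the remaining 4 regions need at least 2 more transmitters (each remaining transmitter adds at most 3) — so at least 3 transmitters are needed, and 3 is optimal.

3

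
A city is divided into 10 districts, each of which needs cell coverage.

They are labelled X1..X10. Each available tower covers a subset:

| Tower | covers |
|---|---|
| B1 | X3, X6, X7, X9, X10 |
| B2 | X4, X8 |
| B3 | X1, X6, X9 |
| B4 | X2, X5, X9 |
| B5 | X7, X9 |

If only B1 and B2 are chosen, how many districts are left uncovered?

Union of B1, B2 = {X3, X4, X6, X7, X8, X9, X10}.
Not covered: X1, X2, X5 — 3 districts.

3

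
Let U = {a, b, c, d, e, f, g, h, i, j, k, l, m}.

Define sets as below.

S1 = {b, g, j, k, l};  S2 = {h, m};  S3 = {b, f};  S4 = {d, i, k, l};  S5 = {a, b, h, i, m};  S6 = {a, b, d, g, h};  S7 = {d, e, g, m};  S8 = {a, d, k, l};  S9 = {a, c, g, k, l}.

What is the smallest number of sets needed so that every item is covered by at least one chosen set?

5

S1, S3, S5, S7, and S9 cover everything between them: the union {a, b, c, d, e, f, g, h, i, j, k, l, m} is all of U.
No 4 of the 9 sets cover everything (all 126 combinations miss at least one item), so 5 is optimal.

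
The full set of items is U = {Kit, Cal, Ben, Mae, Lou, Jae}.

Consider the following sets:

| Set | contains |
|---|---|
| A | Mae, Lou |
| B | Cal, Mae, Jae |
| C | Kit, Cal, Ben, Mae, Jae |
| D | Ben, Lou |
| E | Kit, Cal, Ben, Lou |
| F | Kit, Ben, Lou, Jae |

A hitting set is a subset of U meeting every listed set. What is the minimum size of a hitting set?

The 2 items {Cal, Lou} hit every set.
The sets B, D are pairwise disjoint, so any hitting set needs a separate item for each — at least 2. Hence 2 is optimal.

2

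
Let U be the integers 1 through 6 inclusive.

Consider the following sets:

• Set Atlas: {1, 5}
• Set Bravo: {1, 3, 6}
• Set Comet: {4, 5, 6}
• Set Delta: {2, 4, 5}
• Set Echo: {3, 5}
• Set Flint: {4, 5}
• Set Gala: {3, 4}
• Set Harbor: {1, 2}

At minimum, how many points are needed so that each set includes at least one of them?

3

H = {2, 3, 5} meets every set (each contains at least one member of H), and |H| = 3.
No choice of 2 points meets every set, so 3 is the minimum.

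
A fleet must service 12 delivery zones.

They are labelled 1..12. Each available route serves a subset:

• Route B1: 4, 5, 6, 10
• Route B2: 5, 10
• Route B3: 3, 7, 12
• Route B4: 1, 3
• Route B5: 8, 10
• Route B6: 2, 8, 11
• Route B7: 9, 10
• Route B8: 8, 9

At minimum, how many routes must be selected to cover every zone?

Take {B1, B3, B4, B6, B8}. Their union is {1, 2, 3, 4, 5, 6, 7, 8, 9, 10, 11, 12}, which is all 12 zones.
No 4 of the 8 routes cover everything (all 70 combinations miss at least one zone), so 5 is optimal.

5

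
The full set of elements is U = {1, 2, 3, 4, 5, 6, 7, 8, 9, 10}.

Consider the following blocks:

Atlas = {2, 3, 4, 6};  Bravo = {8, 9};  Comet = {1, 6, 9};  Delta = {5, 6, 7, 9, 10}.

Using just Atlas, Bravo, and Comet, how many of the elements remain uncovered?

Union of Atlas, Bravo, Comet = {1, 2, 3, 4, 6, 8, 9}.
Not covered: 5, 7, 10 — 3 elements.

3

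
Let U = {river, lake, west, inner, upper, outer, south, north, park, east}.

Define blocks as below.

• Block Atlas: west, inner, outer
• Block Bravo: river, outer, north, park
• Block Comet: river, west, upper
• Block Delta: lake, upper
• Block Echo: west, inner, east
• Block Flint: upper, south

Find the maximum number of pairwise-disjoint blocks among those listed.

Bravo, Delta, Echo are pairwise disjoint (Bravo={river,outer,north,park}; Delta={lake,upper}; Echo={west,inner,east}).
Every remaining block overlaps one of these, and no 4 of the listed blocks are pairwise disjoint, so 3 is the maximum.

3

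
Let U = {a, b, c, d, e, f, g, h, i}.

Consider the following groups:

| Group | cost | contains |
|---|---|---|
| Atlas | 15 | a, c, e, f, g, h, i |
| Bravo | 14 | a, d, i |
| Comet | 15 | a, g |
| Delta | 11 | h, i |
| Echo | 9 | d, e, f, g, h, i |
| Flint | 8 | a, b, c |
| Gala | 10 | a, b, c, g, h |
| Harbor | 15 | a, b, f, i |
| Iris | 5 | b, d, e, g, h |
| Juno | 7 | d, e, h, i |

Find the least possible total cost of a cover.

Echo, Flint together cover every item (Echo ∪ Flint = {a, b, c, d, e, f, g, h, i}); total cost 9 + 8 = 17.
The greedy pick Iris, Atlas costs 20; no covering selection beats 17.

17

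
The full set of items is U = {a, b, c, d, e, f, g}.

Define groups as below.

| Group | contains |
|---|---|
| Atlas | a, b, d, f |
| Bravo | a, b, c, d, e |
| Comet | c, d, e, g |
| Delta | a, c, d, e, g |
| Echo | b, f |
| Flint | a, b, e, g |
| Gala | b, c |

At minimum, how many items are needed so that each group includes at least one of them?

H = {b, d} meets every group (each contains at least one member of H), and |H| = 2.
The groups Comet, Echo are pairwise disjoint, so any hitting set needs a separate item for each — at least 2. Hence 2 is optimal.

2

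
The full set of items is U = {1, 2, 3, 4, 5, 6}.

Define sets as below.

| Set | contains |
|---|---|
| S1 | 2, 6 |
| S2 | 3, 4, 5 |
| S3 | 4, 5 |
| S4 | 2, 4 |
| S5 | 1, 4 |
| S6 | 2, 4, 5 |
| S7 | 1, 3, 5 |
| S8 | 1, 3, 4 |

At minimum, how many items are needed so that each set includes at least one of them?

Take H = {2, 3, 4}. Each listed set contains at least one of these, so H is a hitting set of size 3.
No choice of 2 items meets every set, so 3 is the minimum.

3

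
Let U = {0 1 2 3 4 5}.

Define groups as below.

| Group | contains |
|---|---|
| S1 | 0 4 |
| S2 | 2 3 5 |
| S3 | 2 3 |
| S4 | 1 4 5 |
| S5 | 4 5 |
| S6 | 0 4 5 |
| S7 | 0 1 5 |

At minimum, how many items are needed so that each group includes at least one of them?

The 3 items {1, 2, 4} hit every group.
No choice of 2 items meets every group, so 3 is the minimum.

3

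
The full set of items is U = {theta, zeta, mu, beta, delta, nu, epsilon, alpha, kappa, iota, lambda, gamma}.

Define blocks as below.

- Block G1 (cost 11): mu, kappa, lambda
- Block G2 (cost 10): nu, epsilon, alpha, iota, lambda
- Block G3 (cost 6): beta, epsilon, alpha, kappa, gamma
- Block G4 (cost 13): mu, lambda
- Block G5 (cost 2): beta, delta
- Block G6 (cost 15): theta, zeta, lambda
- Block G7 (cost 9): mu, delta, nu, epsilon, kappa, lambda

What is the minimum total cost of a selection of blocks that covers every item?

G2, G3, G6, G7 together cover every item (G2 ∪ G3 ∪ G6 ∪ G7 = {theta, zeta, mu, beta, delta, nu, epsilon, alpha, kappa, iota, lambda, gamma}); total cost 10 + 6 + 15 + 9 = 40.
The greedy pick G5, G3, G7, G6, G2 costs 42; no covering selection beats 40.

40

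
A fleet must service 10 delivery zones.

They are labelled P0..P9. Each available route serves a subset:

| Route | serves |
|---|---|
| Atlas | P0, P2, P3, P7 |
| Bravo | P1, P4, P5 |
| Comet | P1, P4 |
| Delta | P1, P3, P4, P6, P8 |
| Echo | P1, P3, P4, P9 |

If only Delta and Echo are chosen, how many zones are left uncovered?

Union of Delta, Echo = {P1, P3, P4, P6, P8, P9}.
Not covered: P0, P2, P5, P7 — 4 zones.

4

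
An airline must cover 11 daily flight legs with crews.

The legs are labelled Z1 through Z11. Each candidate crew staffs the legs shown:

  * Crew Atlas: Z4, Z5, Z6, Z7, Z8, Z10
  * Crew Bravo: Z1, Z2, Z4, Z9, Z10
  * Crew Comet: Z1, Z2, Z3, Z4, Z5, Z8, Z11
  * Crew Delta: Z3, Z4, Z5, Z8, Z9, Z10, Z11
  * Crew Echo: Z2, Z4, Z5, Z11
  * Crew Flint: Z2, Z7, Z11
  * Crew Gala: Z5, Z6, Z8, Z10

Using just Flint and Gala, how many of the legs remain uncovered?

Union of Flint, Gala = {Z2, Z5, Z6, Z7, Z8, Z10, Z11}.
Not covered: Z1, Z3, Z4, Z9 — 4 legs.

4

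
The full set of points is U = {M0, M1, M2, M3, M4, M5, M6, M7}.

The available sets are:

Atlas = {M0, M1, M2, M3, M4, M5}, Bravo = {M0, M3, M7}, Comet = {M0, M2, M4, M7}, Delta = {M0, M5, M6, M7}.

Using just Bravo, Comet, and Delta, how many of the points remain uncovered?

Union of Bravo, Comet, Delta = {M0, M2, M3, M4, M5, M6, M7}.
Not covered: M1 — 1 point.

1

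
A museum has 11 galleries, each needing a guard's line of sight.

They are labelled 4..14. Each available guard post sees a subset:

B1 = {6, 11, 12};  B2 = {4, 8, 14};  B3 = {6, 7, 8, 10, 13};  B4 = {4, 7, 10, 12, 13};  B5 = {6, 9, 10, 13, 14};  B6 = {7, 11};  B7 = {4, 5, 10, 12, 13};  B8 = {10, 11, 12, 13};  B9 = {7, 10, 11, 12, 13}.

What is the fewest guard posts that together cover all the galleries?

B3 and B5 and B6 and B7 together: B3 ∪ B5 ∪ B6 ∪ B7 = {4, 5, 6, 7, 8, 9, 10, 11, 12, 13, 14} — every gallery is covered.
No 3 of the 9 guard posts cover everything (all 84 combinations miss at least one gallery), so 4 is optimal.

4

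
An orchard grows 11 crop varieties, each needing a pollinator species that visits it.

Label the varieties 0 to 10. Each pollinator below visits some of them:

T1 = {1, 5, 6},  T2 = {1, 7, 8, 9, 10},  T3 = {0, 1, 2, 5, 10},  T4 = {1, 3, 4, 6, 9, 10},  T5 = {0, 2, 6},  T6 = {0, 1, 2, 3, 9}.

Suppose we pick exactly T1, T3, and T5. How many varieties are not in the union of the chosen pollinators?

5

Union of T1, T3, T5 = {0, 1, 2, 5, 6, 10}.
Not covered: 3, 4, 7, 8, 9 — 5 varieties.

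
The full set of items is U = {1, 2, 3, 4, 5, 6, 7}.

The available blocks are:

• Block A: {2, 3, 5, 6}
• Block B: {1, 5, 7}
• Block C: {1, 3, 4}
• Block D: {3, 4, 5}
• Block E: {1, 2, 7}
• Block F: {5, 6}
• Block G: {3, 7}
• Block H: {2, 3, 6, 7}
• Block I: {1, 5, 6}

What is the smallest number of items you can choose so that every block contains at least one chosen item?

The 3 items {2, 3, 5} hit every block.
No choice of 2 items meets every block, so 3 is the minimum.

3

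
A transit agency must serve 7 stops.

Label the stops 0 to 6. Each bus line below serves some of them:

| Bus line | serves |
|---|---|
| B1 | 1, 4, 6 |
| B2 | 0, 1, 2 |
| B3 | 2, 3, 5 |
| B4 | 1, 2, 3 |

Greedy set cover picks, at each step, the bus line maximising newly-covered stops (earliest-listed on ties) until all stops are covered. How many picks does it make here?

Greedy: pick B1 (covers 3 new) → pick B3 (covers 3 new) → pick B2 (covers 1 new). Total picks: 3.

3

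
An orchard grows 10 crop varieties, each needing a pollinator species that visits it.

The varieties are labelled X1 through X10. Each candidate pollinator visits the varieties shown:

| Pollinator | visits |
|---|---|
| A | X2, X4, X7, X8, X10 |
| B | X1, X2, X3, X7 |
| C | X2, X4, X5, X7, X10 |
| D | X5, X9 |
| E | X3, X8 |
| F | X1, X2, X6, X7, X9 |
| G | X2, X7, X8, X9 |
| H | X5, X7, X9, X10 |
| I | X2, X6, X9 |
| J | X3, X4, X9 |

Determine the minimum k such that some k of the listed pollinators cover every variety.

C and E and F together: C ∪ E ∪ F = {X1, X2, X3, X4, X5, X6, X7, X8, X9, X10} — every variety is covered.
No 2 of the 10 pollinators cover everything (all 45 combinations miss at least one variety), so 3 is optimal.

3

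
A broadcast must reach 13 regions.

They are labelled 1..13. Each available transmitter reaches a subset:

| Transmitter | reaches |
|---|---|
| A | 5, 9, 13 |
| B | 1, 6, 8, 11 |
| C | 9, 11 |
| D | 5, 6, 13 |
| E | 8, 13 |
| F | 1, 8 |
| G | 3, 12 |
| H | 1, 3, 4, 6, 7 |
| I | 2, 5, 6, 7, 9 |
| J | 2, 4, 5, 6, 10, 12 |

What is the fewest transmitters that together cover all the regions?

4

Take {A, B, H, J}. Their union is {1, 2, 3, 4, 5, 6, 7, 8, 9, 10, 11, 12, 13}, which is all 13 regions.
Only J contains 10, so J is forced; the remaining 7 regions need at least 3 more transmitters (each remaining transmitter adds at most 3) — so at least 4 transmitters are needed, and 4 is optimal.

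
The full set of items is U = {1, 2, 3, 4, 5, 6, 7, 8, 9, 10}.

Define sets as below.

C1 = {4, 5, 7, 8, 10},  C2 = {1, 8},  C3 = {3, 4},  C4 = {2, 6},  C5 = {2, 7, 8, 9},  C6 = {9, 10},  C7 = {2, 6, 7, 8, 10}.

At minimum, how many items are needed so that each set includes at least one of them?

4

Take H = {1, 4, 6, 9}. Each listed set contains at least one of these, so H is a hitting set of size 4.
The sets C2, C3, C4, C6 are pairwise disjoint, so any hitting set needs a separate item for each — at least 4. Hence 4 is optimal.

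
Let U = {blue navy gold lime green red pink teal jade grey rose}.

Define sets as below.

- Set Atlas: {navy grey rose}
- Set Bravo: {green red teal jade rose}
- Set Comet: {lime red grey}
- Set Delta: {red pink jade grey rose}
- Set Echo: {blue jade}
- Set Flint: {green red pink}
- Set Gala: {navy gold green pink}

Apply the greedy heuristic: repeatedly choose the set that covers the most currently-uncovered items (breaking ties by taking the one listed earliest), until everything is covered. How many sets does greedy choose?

Greedy: pick Bravo (covers 5 new) → pick Gala (covers 3 new) → pick Comet (covers 2 new) → pick Echo (covers 1 new). Total picks: 4.

4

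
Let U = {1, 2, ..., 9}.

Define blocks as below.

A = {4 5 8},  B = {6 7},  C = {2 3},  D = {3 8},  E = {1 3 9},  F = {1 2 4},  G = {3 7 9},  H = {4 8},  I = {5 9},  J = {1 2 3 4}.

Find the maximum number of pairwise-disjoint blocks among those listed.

B, C, H, I are pairwise disjoint (B={6,7}; C={2,3}; H={4,8}; I={5,9}).
Every remaining block overlaps one of these, and no 5 of the listed blocks are pairwise disjoint, so 4 is the maximum.

4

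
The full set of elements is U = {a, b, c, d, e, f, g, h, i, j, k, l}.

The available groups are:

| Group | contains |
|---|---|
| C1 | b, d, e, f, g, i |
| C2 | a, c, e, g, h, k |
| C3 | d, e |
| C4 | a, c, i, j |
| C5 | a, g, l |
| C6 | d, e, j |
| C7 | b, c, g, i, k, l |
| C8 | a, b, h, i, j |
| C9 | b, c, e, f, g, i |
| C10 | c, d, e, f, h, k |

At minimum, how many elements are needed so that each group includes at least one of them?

3

Take T = {a, d, i}. Each listed group contains at least one of these, so T is a hitting set of size 3.
No choice of 2 elements meets every group, so 3 is the minimum.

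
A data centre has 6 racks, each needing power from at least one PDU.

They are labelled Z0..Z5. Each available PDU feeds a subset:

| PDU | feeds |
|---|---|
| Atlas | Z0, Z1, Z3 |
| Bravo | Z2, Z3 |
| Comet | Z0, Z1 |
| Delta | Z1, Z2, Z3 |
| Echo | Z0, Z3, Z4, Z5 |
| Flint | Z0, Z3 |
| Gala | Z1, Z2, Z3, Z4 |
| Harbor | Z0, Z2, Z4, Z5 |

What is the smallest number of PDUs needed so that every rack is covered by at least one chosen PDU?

Take {Delta, Harbor}. Their union is {Z0, Z1, Z2, Z3, Z4, Z5}, which is all 6 racks.
No single PDU has all 6 racks (the largest, Echo, has 4), so 2 is optimal.

2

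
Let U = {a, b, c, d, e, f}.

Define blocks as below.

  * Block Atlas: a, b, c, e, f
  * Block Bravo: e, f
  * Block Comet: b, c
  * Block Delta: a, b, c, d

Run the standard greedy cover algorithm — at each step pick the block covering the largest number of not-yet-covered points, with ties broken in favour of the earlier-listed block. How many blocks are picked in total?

2

Greedy: pick Atlas (covers 5 new) → pick Delta (covers 1 new). Total picks: 2.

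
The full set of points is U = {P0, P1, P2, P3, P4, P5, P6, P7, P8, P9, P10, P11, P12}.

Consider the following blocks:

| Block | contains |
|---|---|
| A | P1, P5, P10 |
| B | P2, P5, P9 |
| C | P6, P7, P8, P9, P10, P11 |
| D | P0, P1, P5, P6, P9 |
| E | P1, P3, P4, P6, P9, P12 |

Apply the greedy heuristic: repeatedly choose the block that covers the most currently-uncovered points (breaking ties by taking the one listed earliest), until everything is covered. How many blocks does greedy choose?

4

Greedy: pick C (covers 6 new) → pick E (covers 4 new) → pick B (covers 2 new) → pick D (covers 1 new). Total picks: 4.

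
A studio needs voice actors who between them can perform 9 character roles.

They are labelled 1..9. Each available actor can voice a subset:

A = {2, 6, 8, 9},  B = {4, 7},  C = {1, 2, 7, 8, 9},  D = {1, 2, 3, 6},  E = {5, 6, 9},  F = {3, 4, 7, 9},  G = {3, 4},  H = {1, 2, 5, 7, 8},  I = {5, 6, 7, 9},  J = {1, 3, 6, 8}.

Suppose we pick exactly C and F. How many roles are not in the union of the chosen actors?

Union of C, F = {1, 2, 3, 4, 7, 8, 9}.
Not covered: 5, 6 — 2 roles.

2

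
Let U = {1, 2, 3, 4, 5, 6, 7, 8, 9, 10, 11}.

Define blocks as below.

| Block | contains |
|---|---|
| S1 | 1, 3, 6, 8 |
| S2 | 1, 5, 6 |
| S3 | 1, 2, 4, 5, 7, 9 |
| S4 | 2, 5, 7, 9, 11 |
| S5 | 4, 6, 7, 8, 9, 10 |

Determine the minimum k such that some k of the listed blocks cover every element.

S1 and S4 and S5 together: S1 ∪ S4 ∪ S5 = {1, 2, 3, 4, 5, 6, 7, 8, 9, 10, 11} — every element is covered.
Only S1 contains 3, so S1 is forced; the remaining 7 elements need at least 2 more blocks (each remaining block adds at most 5) — so at least 3 blocks are needed, and 3 is optimal.

3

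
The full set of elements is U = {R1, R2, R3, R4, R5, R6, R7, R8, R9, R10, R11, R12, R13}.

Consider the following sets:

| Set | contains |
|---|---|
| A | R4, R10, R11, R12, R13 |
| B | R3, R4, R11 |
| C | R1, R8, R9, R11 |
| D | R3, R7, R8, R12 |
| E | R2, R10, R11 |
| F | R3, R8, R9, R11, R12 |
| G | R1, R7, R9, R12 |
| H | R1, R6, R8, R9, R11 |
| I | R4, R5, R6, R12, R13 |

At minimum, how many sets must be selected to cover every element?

4

Take {D, E, G, I}. Their union is {R1, R2, R3, R4, R5, R6, R7, R8, R9, R10, R11, R12, R13}, which is all 13 elements.
No 3 of the 9 sets cover everything (all 84 combinations miss at least one element), so 4 is optimal.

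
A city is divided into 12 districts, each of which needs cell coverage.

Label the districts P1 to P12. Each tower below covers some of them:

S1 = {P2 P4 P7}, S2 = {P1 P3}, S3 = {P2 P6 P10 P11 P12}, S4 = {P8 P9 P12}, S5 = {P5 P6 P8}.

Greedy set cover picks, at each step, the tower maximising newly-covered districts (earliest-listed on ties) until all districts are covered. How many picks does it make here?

5

Greedy: pick S3 (covers 5 new) → pick S1 (covers 2 new) → pick S2 (covers 2 new) → pick S4 (covers 2 new) → pick S5 (covers 1 new). Total picks: 5.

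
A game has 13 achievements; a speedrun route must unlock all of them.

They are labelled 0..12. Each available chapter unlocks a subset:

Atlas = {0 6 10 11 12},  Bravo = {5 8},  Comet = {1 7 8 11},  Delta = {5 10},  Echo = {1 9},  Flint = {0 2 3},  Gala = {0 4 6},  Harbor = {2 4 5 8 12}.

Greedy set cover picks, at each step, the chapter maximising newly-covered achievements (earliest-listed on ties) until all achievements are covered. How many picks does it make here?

5

Greedy: pick Atlas (covers 5 new) → pick Harbor (covers 4 new) → pick Comet (covers 2 new) → pick Echo (covers 1 new) → pick Flint (covers 1 new). Total picks: 5.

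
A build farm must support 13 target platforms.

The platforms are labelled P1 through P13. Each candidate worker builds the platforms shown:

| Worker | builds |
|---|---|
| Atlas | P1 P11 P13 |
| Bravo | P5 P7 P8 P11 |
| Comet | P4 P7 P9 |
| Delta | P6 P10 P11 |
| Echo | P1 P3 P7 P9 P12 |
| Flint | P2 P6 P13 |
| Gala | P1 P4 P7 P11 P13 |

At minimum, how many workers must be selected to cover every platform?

5

Bravo and Comet and Delta and Echo and Flint together: Bravo ∪ Comet ∪ Delta ∪ Echo ∪ Flint = {P1, P2, P3, P4, P5, P6, P7, P8, P9, P10, P11, P12, P13} — every platform is covered.
No 4 of the 7 workers cover everything (all 35 combinations miss at least one platform), so 5 is optimal.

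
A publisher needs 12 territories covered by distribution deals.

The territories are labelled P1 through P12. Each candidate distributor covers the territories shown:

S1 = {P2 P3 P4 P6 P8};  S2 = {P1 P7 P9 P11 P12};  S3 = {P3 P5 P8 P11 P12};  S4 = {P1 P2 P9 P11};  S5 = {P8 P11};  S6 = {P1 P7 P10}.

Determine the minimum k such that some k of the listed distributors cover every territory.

4

S1 and S3 and S4 and S6 together: S1 ∪ S3 ∪ S4 ∪ S6 = {P1, P2, P3, P4, P5, P6, P7, P8, P9, P10, P11, P12} — every territory is covered.
Only S3 contains P5, so S3 is forced; the remaining 7 territories need at least 3 more distributors (each remaining distributor adds at most 3) — so at least 4 distributors are needed, and 4 is optimal.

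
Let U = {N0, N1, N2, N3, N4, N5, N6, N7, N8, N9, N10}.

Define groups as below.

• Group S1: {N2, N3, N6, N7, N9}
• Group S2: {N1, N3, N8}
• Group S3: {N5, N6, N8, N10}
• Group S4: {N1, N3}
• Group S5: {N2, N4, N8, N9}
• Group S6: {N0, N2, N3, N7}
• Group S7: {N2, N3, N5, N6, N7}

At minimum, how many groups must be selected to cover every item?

4

S3, S4, S5, and S6 cover everything between them: the union {N0, N1, N2, N3, N4, N5, N6, N7, N8, N9, N10} is all of U.
No 3 of the 7 groups cover everything (all 35 combinations miss at least one item), so 4 is optimal.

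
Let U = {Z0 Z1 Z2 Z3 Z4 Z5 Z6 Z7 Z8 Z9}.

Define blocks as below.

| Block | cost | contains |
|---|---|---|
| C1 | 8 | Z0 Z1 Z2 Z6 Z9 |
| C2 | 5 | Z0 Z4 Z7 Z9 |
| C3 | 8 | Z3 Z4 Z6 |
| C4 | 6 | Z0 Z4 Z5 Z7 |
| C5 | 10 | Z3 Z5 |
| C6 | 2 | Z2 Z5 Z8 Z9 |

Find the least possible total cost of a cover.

23

C1, C2, C3, C6 together cover every item (C1 ∪ C2 ∪ C3 ∪ C6 = {Z0, Z1, Z2, Z3, Z4, Z5, Z6, Z7, Z8, Z9}); total cost 8 + 5 + 8 + 2 = 23.
No covering selection has total cost below 23.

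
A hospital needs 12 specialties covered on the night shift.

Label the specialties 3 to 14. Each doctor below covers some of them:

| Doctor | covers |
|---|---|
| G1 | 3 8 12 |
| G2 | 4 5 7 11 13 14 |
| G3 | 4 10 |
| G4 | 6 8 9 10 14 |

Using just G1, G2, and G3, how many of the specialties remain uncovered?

Union of G1, G2, G3 = {3, 4, 5, 7, 8, 10, 11, 12, 13, 14}.
Not covered: 6, 9 — 2 specialties.

2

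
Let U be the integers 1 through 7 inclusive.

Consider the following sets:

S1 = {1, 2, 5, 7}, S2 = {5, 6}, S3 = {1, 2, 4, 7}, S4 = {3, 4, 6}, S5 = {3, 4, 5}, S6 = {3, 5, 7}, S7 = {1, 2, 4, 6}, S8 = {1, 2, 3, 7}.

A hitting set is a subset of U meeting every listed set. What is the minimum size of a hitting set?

3

Take H = {3, 4, 5}. Each listed set contains at least one of these, so H is a hitting set of size 3.
No choice of 2 points meets every set, so 3 is the minimum.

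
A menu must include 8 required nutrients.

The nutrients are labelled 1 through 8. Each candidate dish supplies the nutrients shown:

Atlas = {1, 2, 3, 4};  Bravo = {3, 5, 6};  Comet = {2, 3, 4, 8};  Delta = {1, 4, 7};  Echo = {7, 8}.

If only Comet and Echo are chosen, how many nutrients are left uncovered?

3

Union of Comet, Echo = {2, 3, 4, 7, 8}.
Not covered: 1, 5, 6 — 3 nutrients.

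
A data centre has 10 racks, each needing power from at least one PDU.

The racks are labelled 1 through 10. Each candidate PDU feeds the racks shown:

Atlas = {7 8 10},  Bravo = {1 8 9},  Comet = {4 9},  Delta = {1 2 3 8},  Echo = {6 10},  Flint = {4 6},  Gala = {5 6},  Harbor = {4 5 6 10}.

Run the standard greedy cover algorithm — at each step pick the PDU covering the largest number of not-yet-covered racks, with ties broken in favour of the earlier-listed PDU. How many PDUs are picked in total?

Greedy: pick Delta (covers 4 new) → pick Harbor (covers 4 new) → pick Atlas (covers 1 new) → pick Bravo (covers 1 new). Total picks: 4.

4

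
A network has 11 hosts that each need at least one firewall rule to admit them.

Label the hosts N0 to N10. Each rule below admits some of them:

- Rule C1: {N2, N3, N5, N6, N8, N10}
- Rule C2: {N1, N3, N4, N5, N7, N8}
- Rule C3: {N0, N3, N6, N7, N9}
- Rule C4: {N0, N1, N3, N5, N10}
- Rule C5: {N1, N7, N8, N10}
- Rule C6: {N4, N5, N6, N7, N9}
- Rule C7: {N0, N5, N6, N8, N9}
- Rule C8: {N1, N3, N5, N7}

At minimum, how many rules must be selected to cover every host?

C1 and C2 and C7 together: C1 ∪ C2 ∪ C7 = {N0, N1, N2, N3, N4, N5, N6, N7, N8, N9, N10} — every host is covered.
Only C1 contains N2, so C1 is forced; the remaining 5 hosts need at least 2 more rules (each remaining rule adds at most 3) — so at least 3 rules are needed, and 3 is optimal.

3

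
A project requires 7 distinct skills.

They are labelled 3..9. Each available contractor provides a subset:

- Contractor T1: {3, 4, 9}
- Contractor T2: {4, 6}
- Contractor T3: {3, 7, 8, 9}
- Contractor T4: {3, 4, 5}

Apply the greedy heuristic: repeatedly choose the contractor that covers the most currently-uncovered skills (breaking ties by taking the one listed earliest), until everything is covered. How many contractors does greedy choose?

Greedy: pick T3 (covers 4 new) → pick T2 (covers 2 new) → pick T4 (covers 1 new). Total picks: 3.

3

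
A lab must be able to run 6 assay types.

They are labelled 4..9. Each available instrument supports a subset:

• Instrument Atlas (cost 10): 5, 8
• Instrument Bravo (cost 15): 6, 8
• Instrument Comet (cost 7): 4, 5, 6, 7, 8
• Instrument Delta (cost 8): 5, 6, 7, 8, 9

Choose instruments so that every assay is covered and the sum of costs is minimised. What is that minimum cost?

Comet, Delta together cover every assay (Comet ∪ Delta = {4, 5, 6, 7, 8, 9}); total cost 7 + 8 = 15.
No covering selection has total cost below 15.

15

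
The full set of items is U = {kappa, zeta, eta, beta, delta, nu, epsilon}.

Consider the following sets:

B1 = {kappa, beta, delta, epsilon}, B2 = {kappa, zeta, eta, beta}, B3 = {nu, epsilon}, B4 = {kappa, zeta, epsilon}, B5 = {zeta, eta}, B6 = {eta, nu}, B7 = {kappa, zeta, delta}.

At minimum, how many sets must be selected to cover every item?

3

B2 and B3 and B7 together: B2 ∪ B3 ∪ B7 = {kappa, zeta, eta, beta, delta, nu, epsilon} — every item is covered.
No 2 of the 7 sets cover everything (all 21 combinations miss at least one item), so 3 is optimal.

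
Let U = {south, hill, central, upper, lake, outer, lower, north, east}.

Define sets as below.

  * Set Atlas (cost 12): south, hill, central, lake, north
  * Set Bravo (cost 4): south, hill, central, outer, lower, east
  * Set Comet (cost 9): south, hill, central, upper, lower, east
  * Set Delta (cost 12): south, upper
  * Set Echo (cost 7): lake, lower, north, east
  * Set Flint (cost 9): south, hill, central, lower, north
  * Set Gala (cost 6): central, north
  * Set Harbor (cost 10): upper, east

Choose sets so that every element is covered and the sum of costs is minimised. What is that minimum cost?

Bravo, Comet, Echo together cover every element (Bravo ∪ Comet ∪ Echo = {south, hill, central, upper, lake, outer, lower, north, east}); total cost 4 + 9 + 7 = 20.
No covering selection has total cost below 20.

20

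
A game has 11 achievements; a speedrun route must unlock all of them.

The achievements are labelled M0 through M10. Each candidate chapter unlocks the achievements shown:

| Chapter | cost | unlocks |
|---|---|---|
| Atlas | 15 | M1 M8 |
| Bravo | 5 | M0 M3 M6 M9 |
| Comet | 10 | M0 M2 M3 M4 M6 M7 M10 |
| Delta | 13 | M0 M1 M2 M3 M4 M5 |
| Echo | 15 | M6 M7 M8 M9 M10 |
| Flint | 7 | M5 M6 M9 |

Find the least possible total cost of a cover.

Delta, Echo together cover every achievement (Delta ∪ Echo = {M0, M1, M2, M3, M4, M5, M6, M7, M8, M9, M10}); total cost 13 + 15 = 28.
The greedy pick Bravo, Comet, Delta, Atlas costs 43; no covering selection beats 28.

28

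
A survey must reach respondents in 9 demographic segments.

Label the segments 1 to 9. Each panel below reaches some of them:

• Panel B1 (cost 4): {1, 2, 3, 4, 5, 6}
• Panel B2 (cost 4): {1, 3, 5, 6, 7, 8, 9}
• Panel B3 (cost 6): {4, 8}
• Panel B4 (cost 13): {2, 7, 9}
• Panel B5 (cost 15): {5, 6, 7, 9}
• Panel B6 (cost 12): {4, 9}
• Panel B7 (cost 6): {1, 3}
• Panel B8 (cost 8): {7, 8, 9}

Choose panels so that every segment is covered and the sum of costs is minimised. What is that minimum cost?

B1, B2 together cover every segment (B1 ∪ B2 = {1, 2, 3, 4, 5, 6, 7, 8, 9}); total cost 4 + 4 = 8.
No covering selection has total cost below 8.

8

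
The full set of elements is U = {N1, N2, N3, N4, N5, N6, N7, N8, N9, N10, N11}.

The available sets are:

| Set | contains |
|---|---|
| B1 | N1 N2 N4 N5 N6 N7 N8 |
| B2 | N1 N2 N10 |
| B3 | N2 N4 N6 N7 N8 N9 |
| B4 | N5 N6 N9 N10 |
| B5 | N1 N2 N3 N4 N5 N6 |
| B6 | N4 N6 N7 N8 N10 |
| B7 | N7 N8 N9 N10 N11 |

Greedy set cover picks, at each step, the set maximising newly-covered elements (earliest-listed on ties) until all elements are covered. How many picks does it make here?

3

Greedy: pick B1 (covers 7 new) → pick B7 (covers 3 new) → pick B5 (covers 1 new). Total picks: 3.
(The true minimum cover uses only 2 sets, so greedy is not optimal here.)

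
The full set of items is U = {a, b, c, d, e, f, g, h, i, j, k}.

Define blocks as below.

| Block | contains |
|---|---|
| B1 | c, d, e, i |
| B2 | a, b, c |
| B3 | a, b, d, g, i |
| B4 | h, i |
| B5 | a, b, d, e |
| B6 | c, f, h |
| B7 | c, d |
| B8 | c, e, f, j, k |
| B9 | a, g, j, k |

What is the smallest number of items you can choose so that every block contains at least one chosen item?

3

Take T = {a, c, h}. Each listed block contains at least one of these, so T is a hitting set of size 3.
The blocks B4, B7, B9 are pairwise disjoint, so any hitting set needs a separate item for each — at least 3. Hence 3 is optimal.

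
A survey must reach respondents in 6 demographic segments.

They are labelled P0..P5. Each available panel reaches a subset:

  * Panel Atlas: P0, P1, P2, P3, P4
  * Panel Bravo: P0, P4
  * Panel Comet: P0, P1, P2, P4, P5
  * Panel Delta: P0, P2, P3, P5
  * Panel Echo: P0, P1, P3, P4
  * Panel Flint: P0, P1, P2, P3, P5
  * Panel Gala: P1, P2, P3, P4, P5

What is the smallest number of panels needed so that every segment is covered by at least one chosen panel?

2

Take {Atlas, Flint}. Their union is {P0, P1, P2, P3, P4, P5}, which is all 6 segments.
No single panel has all 6 segments (the largest, Atlas, has 5), so 2 is optimal.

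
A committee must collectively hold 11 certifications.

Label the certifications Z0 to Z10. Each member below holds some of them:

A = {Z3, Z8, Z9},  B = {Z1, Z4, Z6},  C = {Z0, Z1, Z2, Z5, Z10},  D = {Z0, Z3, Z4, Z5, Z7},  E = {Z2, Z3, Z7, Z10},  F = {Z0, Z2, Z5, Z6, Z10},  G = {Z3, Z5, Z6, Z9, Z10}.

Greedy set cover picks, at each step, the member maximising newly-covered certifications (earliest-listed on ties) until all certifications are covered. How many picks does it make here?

4

Greedy: pick C (covers 5 new) → pick A (covers 3 new) → pick B (covers 2 new) → pick D (covers 1 new). Total picks: 4.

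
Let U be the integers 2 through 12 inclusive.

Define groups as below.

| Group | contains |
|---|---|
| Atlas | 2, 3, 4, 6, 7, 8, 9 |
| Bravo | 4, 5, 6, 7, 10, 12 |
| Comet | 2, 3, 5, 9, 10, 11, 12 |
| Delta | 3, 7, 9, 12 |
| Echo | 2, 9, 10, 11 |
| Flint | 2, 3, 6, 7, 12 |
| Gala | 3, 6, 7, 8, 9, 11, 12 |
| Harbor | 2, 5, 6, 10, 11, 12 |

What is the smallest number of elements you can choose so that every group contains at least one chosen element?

2

Take H = {6, 9}. Each listed group contains at least one of these, so H is a hitting set of size 2.
No single element lies in every group, so at least 2 are needed and 2 is optimal.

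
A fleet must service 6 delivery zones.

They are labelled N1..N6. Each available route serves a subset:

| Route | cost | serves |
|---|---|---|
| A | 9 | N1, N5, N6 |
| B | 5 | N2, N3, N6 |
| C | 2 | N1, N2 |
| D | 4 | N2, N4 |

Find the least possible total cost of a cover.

A, B, D together cover every zone (A ∪ B ∪ D = {N1, N2, N3, N4, N5, N6}); total cost 9 + 5 + 4 = 18.
The greedy pick C, B, D, A costs 20; no covering selection beats 18.

18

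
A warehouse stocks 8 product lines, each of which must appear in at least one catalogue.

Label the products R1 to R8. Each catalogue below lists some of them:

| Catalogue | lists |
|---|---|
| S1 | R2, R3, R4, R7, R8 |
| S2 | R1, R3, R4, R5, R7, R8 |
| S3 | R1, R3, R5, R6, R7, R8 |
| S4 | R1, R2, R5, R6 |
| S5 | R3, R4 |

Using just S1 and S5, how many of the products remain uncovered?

3

Union of S1, S5 = {R2, R3, R4, R7, R8}.
Not covered: R1, R5, R6 — 3 products.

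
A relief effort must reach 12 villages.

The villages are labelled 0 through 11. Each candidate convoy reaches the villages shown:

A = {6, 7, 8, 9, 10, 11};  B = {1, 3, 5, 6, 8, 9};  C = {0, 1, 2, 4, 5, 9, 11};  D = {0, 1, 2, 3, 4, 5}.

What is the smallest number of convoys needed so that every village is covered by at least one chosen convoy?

2

A and D together: A ∪ D = {0, 1, 2, 3, 4, 5, 6, 7, 8, 9, 10, 11} — every village is covered.
No single convoy has all 12 villages (the largest, C, has 7), so 2 is optimal.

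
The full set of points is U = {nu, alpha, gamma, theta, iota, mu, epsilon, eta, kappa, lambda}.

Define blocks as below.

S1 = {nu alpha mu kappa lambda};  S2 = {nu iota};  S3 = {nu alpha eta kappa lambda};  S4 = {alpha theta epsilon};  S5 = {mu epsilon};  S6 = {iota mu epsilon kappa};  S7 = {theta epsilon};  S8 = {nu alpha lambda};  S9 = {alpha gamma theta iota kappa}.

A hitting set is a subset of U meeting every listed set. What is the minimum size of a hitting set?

3

H = {nu, alpha, epsilon} meets every block (each contains at least one member of H), and |H| = 3.
No choice of 2 points meets every block, so 3 is the minimum.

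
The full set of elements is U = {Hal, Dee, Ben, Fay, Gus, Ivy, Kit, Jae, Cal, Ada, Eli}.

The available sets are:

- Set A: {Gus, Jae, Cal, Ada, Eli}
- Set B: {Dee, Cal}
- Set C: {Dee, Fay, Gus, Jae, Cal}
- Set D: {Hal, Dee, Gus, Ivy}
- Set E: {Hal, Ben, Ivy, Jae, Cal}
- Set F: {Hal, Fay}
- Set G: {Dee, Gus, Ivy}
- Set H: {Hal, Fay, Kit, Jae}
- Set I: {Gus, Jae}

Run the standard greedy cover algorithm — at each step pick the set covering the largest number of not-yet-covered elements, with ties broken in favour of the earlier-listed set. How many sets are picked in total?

Greedy: pick A (covers 5 new) → pick D (covers 3 new) → pick H (covers 2 new) → pick E (covers 1 new). Total picks: 4.

4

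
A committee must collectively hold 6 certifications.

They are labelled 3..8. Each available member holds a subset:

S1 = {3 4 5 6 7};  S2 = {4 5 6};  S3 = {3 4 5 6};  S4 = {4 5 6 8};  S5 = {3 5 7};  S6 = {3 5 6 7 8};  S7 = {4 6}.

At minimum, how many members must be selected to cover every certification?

S3 and S6 together: S3 ∪ S6 = {3, 4, 5, 6, 7, 8} — every certification is covered.
No single member has all 6 certifications (the largest, S1, has 5), so 2 is optimal.

2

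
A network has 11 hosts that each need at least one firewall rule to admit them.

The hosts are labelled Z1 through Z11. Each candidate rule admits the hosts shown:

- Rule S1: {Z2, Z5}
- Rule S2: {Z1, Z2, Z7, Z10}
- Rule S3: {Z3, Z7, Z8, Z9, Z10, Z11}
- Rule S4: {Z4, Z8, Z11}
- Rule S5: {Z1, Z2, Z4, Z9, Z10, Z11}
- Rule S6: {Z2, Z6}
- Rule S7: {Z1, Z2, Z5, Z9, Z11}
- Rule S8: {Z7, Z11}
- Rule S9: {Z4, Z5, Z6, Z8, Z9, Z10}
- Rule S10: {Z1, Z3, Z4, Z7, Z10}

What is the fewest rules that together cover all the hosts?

Take {S7, S9, S10}. Their union is {Z1, Z2, Z3, Z4, Z5, Z6, Z7, Z8, Z9, Z10, Z11}, which is all 11 hosts.
No 2 of the 10 rules cover everything (all 45 combinations miss at least one host), so 3 is optimal.

3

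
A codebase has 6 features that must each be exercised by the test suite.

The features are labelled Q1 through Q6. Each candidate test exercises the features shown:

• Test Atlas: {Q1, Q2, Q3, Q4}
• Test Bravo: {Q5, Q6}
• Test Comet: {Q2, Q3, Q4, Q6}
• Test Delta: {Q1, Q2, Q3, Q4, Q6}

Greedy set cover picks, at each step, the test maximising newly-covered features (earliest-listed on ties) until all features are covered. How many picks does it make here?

2

Greedy: pick Delta (covers 5 new) → pick Bravo (covers 1 new). Total picks: 2.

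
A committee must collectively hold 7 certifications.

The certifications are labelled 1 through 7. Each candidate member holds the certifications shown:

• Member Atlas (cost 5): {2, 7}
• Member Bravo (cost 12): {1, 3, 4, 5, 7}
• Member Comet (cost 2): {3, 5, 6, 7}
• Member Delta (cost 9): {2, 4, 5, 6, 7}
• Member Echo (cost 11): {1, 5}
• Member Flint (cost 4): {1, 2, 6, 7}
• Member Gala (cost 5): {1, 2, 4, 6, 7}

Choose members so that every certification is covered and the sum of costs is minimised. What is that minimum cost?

Comet, Gala together cover every certification (Comet ∪ Gala = {1, 2, 3, 4, 5, 6, 7}); total cost 2 + 5 = 7.
No covering selection has total cost below 7.

7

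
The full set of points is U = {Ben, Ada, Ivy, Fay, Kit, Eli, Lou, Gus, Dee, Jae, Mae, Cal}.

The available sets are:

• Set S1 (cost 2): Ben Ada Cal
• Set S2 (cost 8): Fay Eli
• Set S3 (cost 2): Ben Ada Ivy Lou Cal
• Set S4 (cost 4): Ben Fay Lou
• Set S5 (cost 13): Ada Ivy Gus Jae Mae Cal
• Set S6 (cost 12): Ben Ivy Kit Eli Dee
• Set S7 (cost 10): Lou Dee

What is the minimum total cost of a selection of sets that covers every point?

S4, S5, S6 together cover every point (S4 ∪ S5 ∪ S6 = {Ben, Ada, Ivy, Fay, Kit, Eli, Lou, Gus, Dee, Jae, Mae, Cal}); total cost 4 + 13 + 12 = 29.
The greedy pick S3, S2, S5, S6 costs 35; no covering selection beats 29.

29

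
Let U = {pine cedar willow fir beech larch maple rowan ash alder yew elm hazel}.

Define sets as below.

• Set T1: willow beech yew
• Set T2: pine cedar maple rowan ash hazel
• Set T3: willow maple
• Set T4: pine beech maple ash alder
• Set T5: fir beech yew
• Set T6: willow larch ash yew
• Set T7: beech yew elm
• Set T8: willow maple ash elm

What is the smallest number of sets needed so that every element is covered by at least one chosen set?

T2, T4, T5, T6, and T7 cover everything between them: the union {pine, cedar, willow, fir, beech, larch, maple, rowan, ash, alder, yew, elm, hazel} is all of U.
No 4 of the 8 sets cover everything (all 70 combinations miss at least one element), so 5 is optimal.

5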